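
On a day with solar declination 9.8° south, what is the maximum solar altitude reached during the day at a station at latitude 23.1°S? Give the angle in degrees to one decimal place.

At local solar noon the hour angle is zero, so the elevation is 90° − |φ − δ| = 90° − |-23.1° − (-9.8°)| = 90° − 13.3° = 76.7°.

76.7°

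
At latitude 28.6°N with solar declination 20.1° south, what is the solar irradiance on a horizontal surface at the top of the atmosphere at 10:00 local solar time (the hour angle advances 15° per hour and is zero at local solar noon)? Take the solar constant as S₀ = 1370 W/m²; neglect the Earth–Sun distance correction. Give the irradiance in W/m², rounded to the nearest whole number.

753 W/m²

Hour angle H = 15° × (10 − 12) = -30.00°.
With φ = 28.6°, δ = -20.1°, H = -30.00°: sin φ sin δ = -0.1645, cos φ cos δ cos H = 0.7140, so cos θ_z = 0.5495.
Top-of-atmosphere irradiance = S₀ cos θ_z = 1370 × 0.5495 = 752.81 W/m².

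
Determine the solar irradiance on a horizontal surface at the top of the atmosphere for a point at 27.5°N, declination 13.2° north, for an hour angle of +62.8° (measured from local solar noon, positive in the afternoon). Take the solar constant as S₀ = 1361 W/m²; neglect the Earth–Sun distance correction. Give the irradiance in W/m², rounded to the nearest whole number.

cos θ_z = sin φ sin δ + cos φ cos δ cos H = (0.4617)(0.2284) + (0.8870)(0.9736)(0.4571) = 0.5002.
Top-of-atmosphere irradiance = S₀ cos θ_z = 1361 × 0.5002 = 680.77 W/m².

681 W/m²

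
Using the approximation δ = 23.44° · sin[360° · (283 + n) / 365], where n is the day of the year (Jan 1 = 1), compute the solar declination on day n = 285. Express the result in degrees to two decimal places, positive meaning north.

360 × (283 + 285) / 365 = 560.219°; sin(560.219°) = -0.3456.
δ = 23.44 × -0.3456 = -8.101° ≈ -8.10°.

-8.10°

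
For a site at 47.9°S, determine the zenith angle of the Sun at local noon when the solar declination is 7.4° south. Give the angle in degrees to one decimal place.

At local solar noon the hour angle is zero, so the zenith angle is |φ − δ| = |-47.9° − (-7.4°)| = 40.5°.

40.5°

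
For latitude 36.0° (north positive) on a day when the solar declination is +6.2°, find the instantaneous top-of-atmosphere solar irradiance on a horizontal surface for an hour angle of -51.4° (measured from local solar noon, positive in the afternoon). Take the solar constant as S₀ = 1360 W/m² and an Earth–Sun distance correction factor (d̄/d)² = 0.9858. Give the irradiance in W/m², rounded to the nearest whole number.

cos θ_z = sin(36.0°) sin(6.2°) + cos(36.0°) cos(6.2°) cos(-51.40°) = 0.0635 + 0.5018 = 0.5653.
Top-of-atmosphere irradiance = S₀ (d̄/d)² cos θ_z = 1360 × 0.9858 × 0.5653 = 757.89 W/m².

758 W/m²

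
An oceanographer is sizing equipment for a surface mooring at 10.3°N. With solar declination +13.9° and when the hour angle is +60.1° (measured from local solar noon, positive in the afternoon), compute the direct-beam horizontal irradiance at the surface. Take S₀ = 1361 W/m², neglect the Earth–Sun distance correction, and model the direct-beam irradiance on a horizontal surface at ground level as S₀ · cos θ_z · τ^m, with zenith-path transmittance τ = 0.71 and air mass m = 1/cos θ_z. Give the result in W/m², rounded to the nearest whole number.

365 W/m²

cos θ_z = sin(10.3°) sin(13.9°) + cos(10.3°) cos(13.9°) cos(60.10°) = 0.0430 + 0.4761 = 0.5191.
Air mass m = 1/cos θ_z = 1/0.5191 = 1.926; τ^m = 0.71^1.926 = 0.5170.
Surface direct beam = 1361 × 0.5191 × 0.5170 = 365.26 W/m².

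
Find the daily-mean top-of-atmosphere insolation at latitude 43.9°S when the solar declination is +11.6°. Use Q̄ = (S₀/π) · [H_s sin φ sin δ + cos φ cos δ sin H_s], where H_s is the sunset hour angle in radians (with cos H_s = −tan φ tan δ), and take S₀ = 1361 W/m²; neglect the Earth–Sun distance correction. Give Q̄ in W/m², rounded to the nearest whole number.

cos H_s = −tan(-43.9°) · tan(11.6°) = 0.1975, so H_s = arccos(0.1975) = 78.61°. In radians, H_s = 1.3720.
H_s sin φ sin δ = 1.3720 × -0.6934 × 0.2011 = -0.1913.
cos φ cos δ sin H_s = 0.7206 × 0.9796 × 0.9803 = 0.6920.
Q̄ = (1361/π) × (-0.1913 + 0.6920) = 433.22 × 0.5007 = 216.91 W/m².

217 W/m²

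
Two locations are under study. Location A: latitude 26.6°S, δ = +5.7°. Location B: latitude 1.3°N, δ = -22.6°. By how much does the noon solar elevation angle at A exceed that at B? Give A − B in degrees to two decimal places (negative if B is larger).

A: 90° − |-26.6 − (5.7)| = 57.70°.
B: 90° − |1.3 − (-22.6)| = 66.10°.
A − B = 57.70 − 66.10 = -8.40°.

-8.40°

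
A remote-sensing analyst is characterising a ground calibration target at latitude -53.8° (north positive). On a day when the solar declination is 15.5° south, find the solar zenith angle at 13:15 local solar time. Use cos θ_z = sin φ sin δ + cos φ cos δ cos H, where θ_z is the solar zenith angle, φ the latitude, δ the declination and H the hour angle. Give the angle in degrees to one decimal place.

Hour angle H = 15° × (13.25 − 12) = 18.75°.
With φ = -53.8°, δ = -15.5°, H = 18.75°: sin φ sin δ = 0.2157, cos φ cos δ cos H = 0.5389, so cos θ_z = 0.7546.
θ_z = arccos(0.7546) = 41.01°.

41.0°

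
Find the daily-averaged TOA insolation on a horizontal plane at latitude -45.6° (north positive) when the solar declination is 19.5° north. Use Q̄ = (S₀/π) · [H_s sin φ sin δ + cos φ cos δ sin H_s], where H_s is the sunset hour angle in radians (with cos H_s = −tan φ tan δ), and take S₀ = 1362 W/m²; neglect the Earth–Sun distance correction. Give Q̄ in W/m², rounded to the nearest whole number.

142 W/m²

The sunset hour angle satisfies cos H_s = −tan φ tan δ = 0.3616, giving H_s = 68.80°. In radians, H_s = 1.2008.
H_s sin φ sin δ = 1.2008 × -0.7145 × 0.3338 = -0.2864.
cos φ cos δ sin H_s = 0.6997 × 0.9426 × 0.9323 = 0.6149.
Q̄ = (1362/π) × (-0.2864 + 0.6149) = 433.54 × 0.3285 = 142.42 W/m².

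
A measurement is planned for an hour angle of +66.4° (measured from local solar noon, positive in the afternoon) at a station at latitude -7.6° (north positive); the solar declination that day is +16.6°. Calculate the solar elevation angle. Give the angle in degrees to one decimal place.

20.0°

cos θ_z = sin(-7.6°) sin(16.6°) + cos(-7.6°) cos(16.6°) cos(66.40°) = -0.0378 + 0.3803 = 0.3425.
θ_z = arccos(0.3425) = 69.97°, so the elevation is 90° − 69.97° = 20.03°.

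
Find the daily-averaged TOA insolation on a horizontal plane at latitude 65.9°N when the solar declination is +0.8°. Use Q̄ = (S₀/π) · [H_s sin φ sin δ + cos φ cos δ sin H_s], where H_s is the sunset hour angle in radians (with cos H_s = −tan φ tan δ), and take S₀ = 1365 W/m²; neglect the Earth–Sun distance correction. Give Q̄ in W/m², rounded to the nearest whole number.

−tan φ tan δ = −(2.2355)(0.0140) = -0.0313; H_s = arccos(-0.0313) = 91.79°. In radians, H_s = 1.6020.
H_s sin φ sin δ = 1.6020 × 0.9128 × 0.0140 = 0.0205.
cos φ cos δ sin H_s = 0.4083 × 0.9999 × 0.9995 = 0.4081.
Q̄ = (1365/π) × (0.0205 + 0.4081) = 434.49 × 0.4286 = 186.22 W/m².

186 W/m²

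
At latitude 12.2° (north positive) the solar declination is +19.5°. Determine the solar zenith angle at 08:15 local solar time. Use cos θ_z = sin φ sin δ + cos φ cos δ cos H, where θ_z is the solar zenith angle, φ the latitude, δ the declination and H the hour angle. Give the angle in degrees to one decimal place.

Hour angle H = 15° × (8.25 − 12) = -56.25°.
With φ = 12.2°, δ = 19.5°, H = -56.25°: sin φ sin δ = 0.0705, cos φ cos δ cos H = 0.5119, so cos θ_z = 0.5824.
θ_z = arccos(0.5824) = 54.38°.

54.4°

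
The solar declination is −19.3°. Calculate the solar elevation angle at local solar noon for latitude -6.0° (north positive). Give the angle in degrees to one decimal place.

76.7°

At local solar noon the hour angle is zero, so the elevation is 90° − |φ − δ| = 90° − |-6.0° − (-19.3°)| = 90° − 13.3° = 76.7°.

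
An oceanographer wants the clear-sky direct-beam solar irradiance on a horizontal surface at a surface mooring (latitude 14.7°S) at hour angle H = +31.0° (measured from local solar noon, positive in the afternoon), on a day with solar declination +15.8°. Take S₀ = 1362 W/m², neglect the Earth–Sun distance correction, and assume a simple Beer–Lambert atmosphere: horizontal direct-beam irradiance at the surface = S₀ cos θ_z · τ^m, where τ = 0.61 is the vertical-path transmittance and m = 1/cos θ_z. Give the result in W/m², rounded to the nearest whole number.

cos θ_z = sin φ sin δ + cos φ cos δ cos H = (-0.2538)(0.2723) + (0.9673)(0.9622)(0.8572) = 0.7287.
Air mass m = 1/cos θ_z = 1/0.7287 = 1.372; τ^m = 0.61^1.372 = 0.5075.
Surface direct beam = 1362 × 0.7287 × 0.5075 = 503.69 W/m².

504 W/m²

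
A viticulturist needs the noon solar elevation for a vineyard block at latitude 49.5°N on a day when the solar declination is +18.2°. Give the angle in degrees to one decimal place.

At local solar noon the hour angle is zero, so the elevation is 90° − |φ − δ| = 90° − |49.5° − (18.2°)| = 90° − 31.3° = 58.7°.

58.7°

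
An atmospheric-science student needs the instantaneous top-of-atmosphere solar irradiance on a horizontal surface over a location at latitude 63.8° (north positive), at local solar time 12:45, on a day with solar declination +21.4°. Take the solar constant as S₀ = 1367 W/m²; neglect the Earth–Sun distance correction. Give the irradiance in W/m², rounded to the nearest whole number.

Hour angle H = 15° × (12.75 − 12) = 11.25°.
cos θ_z = sin(63.8°) sin(21.4°) + cos(63.8°) cos(21.4°) cos(11.25°) = 0.3274 + 0.4032 = 0.7306.
Top-of-atmosphere irradiance = S₀ cos θ_z = 1367 × 0.7306 = 998.73 W/m².

999 W/m²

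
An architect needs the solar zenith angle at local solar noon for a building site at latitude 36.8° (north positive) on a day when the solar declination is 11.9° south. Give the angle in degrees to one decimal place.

48.7°

At local solar noon the hour angle is zero, so the zenith angle is |φ − δ| = |36.8° − (-11.9°)| = 48.7°.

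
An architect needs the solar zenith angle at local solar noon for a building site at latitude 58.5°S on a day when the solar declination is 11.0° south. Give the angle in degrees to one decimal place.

47.5°

At local solar noon the hour angle is zero, so the zenith angle is |φ − δ| = |-58.5° − (-11.0°)| = 47.5°.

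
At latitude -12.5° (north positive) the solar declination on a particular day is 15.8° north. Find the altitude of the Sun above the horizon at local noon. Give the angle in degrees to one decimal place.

61.7°

At local solar noon the hour angle is zero, so the elevation is 90° − |φ − δ| = 90° − |-12.5° − (15.8°)| = 90° − 28.3° = 61.7°.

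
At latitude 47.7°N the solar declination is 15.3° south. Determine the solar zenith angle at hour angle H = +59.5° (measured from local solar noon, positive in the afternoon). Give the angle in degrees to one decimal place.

82.3°

cos θ_z = sin φ sin δ + cos φ cos δ cos H = (0.7396)(-0.2639) + (0.6730)(0.9646)(0.5075) = 0.1343.
θ_z = arccos(0.1343) = 82.28°.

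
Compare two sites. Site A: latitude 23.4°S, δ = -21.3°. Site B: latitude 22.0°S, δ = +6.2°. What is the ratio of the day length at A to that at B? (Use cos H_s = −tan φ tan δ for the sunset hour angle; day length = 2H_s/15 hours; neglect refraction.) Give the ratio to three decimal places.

A: H_s = arccos(−tan -23.4° · tan -21.3°) = 99.71°, so 2H_s/15 = 13.2947 h.
B: H_s = arccos(−tan -22.0° · tan 6.2°) = 87.48°, so 2H_s/15 = 11.6640 h.
Ratio A/B = 13.2947 / 11.6640 = 1.1398.

1.140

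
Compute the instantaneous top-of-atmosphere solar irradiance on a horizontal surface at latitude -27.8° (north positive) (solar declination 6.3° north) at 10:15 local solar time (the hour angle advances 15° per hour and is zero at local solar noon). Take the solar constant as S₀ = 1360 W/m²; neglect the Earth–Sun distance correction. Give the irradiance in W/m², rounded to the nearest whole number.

1003 W/m²

Hour angle H = 15° × (10.25 − 12) = -26.25°.
With φ = -27.8°, δ = 6.3°, H = -26.25°: sin φ sin δ = -0.0512, cos φ cos δ cos H = 0.7886, so cos θ_z = 0.7374.
Top-of-atmosphere irradiance = S₀ cos θ_z = 1360 × 0.7374 = 1002.86 W/m².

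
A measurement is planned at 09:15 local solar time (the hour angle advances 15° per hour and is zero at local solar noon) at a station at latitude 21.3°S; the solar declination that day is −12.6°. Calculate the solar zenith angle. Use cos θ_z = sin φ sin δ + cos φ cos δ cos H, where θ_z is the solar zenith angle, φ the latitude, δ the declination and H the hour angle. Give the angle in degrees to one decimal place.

Hour angle H = 15° × (9.25 − 12) = -41.25°.
cos θ_z = sin φ sin δ + cos φ cos δ cos H = (-0.3633)(-0.2181) + (0.9317)(0.9759)(0.7518) = 0.7628.
θ_z = arccos(0.7628) = 40.29°.

40.3°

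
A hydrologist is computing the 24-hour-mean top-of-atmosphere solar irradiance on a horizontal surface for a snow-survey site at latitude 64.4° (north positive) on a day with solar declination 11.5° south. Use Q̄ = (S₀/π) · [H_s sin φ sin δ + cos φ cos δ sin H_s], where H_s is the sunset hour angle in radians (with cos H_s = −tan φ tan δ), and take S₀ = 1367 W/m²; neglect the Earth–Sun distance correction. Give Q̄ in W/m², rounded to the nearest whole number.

78 W/m²

The sunset hour angle satisfies cos H_s = −tan φ tan δ = 0.4246, giving H_s = 64.87°. In radians, H_s = 1.1322.
H_s sin φ sin δ = 1.1322 × 0.9018 × -0.1994 = -0.2036.
cos φ cos δ sin H_s = 0.4321 × 0.9799 × 0.9053 = 0.3833.
Q̄ = (1367/π) × (-0.2036 + 0.3833) = 435.13 × 0.1797 = 78.19 W/m².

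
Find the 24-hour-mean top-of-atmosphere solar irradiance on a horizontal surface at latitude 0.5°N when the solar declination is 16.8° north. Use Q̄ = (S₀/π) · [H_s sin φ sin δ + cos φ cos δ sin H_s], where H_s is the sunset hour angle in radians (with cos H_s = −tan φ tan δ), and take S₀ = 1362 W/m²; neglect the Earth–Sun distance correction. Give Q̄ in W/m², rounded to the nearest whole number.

417 W/m²

The sunset hour angle satisfies cos H_s = −tan φ tan δ = -0.0026, giving H_s = 90.15°. In radians, H_s = 1.5734.
H_s sin φ sin δ = 1.5734 × 0.0087 × 0.2890 = 0.0040.
cos φ cos δ sin H_s = 1.0000 × 0.9573 × 1.0000 = 0.9573.
Q̄ = (1362/π) × (0.0040 + 0.9573) = 433.54 × 0.9613 = 416.76 W/m².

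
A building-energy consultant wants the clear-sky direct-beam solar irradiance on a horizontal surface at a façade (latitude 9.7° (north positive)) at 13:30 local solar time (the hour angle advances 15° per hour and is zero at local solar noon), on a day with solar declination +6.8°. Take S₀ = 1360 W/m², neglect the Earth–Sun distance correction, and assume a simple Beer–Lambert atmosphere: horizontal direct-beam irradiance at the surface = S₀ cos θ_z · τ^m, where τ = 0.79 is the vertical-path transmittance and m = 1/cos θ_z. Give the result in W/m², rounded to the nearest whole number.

Hour angle H = 15° × (13.5 − 12) = 22.50°.
With φ = 9.7°, δ = 6.8°, H = 22.50°: sin φ sin δ = 0.0199, cos φ cos δ cos H = 0.9043, so cos θ_z = 0.9242.
Air mass m = 1/cos θ_z = 1/0.9242 = 1.082; τ^m = 0.79^1.082 = 0.7749.
Surface direct beam = 1360 × 0.9242 × 0.7749 = 973.98 W/m².

974 W/m²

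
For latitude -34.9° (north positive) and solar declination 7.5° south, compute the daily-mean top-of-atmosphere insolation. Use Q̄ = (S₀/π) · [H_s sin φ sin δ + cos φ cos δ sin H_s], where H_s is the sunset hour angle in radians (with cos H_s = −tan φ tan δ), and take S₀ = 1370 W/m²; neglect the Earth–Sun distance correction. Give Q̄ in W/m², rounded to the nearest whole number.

407 W/m²

cos H_s = −tan(-34.9°) · tan(-7.5°) = -0.0918, so H_s = arccos(-0.0918) = 95.27°. In radians, H_s = 1.6628.
H_s sin φ sin δ = 1.6628 × -0.5721 × -0.1305 = 0.1241.
cos φ cos δ sin H_s = 0.8202 × 0.9914 × 0.9958 = 0.8097.
Q̄ = (1370/π) × (0.1241 + 0.8097) = 436.08 × 0.9338 = 407.21 W/m².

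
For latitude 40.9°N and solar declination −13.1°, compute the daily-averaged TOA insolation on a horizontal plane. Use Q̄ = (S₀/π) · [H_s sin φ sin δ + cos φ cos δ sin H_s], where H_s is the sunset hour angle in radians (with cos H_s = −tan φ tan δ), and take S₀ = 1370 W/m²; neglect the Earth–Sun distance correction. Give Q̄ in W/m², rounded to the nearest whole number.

The sunset hour angle satisfies cos H_s = −tan φ tan δ = 0.2016, giving H_s = 78.37°. In radians, H_s = 1.3678.
H_s sin φ sin δ = 1.3678 × 0.6547 × -0.2267 = -0.2030.
cos φ cos δ sin H_s = 0.7559 × 0.9740 × 0.9795 = 0.7212.
Q̄ = (1370/π) × (-0.2030 + 0.7212) = 436.08 × 0.5182 = 225.98 W/m².

226 W/m²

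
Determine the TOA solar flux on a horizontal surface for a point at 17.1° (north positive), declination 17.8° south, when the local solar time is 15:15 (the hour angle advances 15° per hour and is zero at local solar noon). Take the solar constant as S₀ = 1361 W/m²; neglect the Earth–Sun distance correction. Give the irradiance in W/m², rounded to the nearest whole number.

694 W/m²

Hour angle H = 15° × (15.25 − 12) = 48.75°.
cos θ_z = sin φ sin δ + cos φ cos δ cos H = (0.2940)(-0.3057) + (0.9558)(0.9521)(0.6593) = 0.5101.
Top-of-atmosphere irradiance = S₀ cos θ_z = 1361 × 0.5101 = 694.25 W/m².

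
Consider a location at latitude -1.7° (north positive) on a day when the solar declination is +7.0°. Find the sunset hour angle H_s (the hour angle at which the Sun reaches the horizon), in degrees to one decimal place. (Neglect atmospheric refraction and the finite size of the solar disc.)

89.8°

The sunset hour angle satisfies cos H_s = −tan φ tan δ = 0.0036, giving H_s = 89.79°.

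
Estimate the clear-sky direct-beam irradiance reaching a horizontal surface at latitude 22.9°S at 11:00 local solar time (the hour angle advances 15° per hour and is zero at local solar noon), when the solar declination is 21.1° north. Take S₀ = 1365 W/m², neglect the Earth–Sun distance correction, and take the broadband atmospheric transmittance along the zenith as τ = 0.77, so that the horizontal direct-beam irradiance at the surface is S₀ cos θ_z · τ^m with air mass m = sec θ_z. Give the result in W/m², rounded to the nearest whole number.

645 W/m²

Hour angle H = 15° × (11 − 12) = -15.00°.
cos θ_z = sin φ sin δ + cos φ cos δ cos H = (-0.3891)(0.3600) + (0.9212)(0.9330)(0.9659) = 0.6901.
Air mass m = 1/cos θ_z = 1/0.6901 = 1.449; τ^m = 0.77^1.449 = 0.6847.
Surface direct beam = 1365 × 0.6901 × 0.6847 = 644.98 W/m².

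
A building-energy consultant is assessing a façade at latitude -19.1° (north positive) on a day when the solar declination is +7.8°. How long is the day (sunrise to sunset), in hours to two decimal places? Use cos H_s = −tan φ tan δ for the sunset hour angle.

The sunset hour angle satisfies cos H_s = −tan φ tan δ = 0.0474, giving H_s = 87.28°.
Day length = 2 H_s / 15° h⁻¹ = 174.56° / 15 = 11.637 h.

11.64 hours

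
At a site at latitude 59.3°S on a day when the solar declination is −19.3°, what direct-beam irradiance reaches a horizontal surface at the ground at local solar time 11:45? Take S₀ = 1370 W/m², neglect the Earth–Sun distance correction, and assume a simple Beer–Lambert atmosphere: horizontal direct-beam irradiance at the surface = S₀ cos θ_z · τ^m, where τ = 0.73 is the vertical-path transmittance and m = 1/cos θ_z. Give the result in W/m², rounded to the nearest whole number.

Hour angle H = 15° × (11.75 − 12) = -3.75°.
cos θ_z = sin φ sin δ + cos φ cos δ cos H = (-0.8599)(-0.3305) + (0.5105)(0.9438)(0.9979) = 0.7650.
Air mass m = 1/cos θ_z = 1/0.7650 = 1.307; τ^m = 0.73^1.307 = 0.6628.
Surface direct beam = 1370 × 0.7650 × 0.6628 = 694.65 W/m².

695 W/m²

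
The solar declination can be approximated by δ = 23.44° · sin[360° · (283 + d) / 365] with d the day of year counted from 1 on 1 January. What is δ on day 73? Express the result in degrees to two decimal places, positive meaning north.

-3.62°

360 × (283 + 73) / 365 = 351.123°; sin(351.123°) = -0.1543.
δ = 23.44 × -0.1543 = -3.617° ≈ -3.62°.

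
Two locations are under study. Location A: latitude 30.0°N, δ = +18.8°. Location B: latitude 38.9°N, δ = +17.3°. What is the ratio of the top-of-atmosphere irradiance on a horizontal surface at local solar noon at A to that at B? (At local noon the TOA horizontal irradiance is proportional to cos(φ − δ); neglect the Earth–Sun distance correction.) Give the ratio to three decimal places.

A: cos θ_z = cos(30.0° − (18.8°)) = 0.9810.
B: cos θ_z = cos(38.9° − (17.3°)) = 0.9298.
Ratio A/B = 0.9810 / 0.9298 = 1.0551.

1.055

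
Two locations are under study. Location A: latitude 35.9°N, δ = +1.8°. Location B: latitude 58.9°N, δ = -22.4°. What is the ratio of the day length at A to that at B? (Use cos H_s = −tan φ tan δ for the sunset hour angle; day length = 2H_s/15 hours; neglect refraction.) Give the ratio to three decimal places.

A: H_s = arccos(−tan 35.9° · tan 1.8°) = 91.30°, so 2H_s/15 = 12.1733 h.
B: H_s = arccos(−tan 58.9° · tan -22.4°) = 46.90°, so 2H_s/15 = 6.2533 h.
Ratio A/B = 12.1733 / 6.2533 = 1.9467.

1.947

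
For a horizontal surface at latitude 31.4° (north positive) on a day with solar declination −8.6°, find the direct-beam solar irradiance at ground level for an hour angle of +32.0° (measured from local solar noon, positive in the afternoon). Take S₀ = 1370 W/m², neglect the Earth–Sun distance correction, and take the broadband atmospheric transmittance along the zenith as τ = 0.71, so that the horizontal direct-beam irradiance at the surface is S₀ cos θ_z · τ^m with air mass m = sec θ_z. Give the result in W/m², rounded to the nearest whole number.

cos θ_z = sin φ sin δ + cos φ cos δ cos H = (0.5210)(-0.1495) + (0.8536)(0.9888)(0.8480) = 0.6379.
Air mass m = 1/cos θ_z = 1/0.6379 = 1.568; τ^m = 0.71^1.568 = 0.5845.
Surface direct beam = 1370 × 0.6379 × 0.5845 = 510.81 W/m².

511 W/m²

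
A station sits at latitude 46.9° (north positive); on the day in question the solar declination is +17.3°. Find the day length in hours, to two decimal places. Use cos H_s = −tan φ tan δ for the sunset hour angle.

14.59 hours

−tan φ tan δ = −(1.0686)(0.3115) = -0.3329; H_s = arccos(-0.3329) = 109.44°.
Day length = 2 H_s / 15° h⁻¹ = 218.88° / 15 = 14.592 h.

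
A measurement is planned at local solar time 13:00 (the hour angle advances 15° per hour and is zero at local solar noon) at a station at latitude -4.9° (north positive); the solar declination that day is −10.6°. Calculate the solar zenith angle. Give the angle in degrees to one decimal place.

Hour angle H = 15° × (13 − 12) = 15.00°.
cos θ_z = sin φ sin δ + cos φ cos δ cos H = (-0.0854)(-0.1840) + (0.9963)(0.9829)(0.9659) = 0.9616.
θ_z = arccos(0.9616) = 15.93°.

15.9°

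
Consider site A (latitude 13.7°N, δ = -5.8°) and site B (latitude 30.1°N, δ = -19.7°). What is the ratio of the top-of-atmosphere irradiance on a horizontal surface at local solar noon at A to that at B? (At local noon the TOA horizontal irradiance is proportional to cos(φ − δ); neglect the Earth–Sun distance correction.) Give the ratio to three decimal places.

A: cos θ_z = cos(13.7° − (-5.8°)) = 0.9426.
B: cos θ_z = cos(30.1° − (-19.7°)) = 0.6455.
Ratio A/B = 0.9426 / 0.6455 = 1.4603.

1.460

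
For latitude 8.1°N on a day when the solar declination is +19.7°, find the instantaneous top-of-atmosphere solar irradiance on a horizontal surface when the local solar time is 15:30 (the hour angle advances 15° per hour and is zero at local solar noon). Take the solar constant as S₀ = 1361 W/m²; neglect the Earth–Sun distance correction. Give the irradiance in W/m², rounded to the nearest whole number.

Hour angle H = 15° × (15.5 − 12) = 52.50°.
With φ = 8.1°, δ = 19.7°, H = 52.50°: sin φ sin δ = 0.0475, cos φ cos δ cos H = 0.5674, so cos θ_z = 0.6149.
Top-of-atmosphere irradiance = S₀ cos θ_z = 1361 × 0.6149 = 836.88 W/m².

837 W/m²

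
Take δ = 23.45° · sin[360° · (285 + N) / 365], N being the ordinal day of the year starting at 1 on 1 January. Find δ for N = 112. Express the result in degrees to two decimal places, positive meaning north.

+12.27°

360 × (285 + 112) / 365 = 391.562°; sin(391.562°) = 0.5234.
δ = 23.45 × 0.5234 = 12.274° ≈ +12.27°.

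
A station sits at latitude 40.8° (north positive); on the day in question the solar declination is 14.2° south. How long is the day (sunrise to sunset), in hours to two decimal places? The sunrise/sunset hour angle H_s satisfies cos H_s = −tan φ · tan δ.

cos H_s = −tan(40.8°) · tan(-14.2°) = 0.2184, so H_s = arccos(0.2184) = 77.38°.
Day length = 2 H_s / 15° h⁻¹ = 154.76° / 15 = 10.317 h.

10.32 hours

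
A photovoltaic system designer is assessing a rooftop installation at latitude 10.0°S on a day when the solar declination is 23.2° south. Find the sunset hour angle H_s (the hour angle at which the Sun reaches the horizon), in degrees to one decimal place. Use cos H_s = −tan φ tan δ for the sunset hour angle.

−tan φ tan δ = −(-0.1763)(-0.4286) = -0.0756; H_s = arccos(-0.0756) = 94.34°.

94.3°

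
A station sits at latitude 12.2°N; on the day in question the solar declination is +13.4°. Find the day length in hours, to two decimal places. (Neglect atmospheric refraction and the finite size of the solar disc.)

12.39 hours

The sunset hour angle satisfies cos H_s = −tan φ tan δ = -0.0515, giving H_s = 92.95°.
Day length = 2 H_s / 15° h⁻¹ = 185.90° / 15 = 12.393 h.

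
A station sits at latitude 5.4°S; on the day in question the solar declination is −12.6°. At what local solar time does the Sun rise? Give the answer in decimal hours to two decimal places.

5.92 h

The sunset hour angle satisfies cos H_s = −tan φ tan δ = -0.0211, giving H_s = 91.21°.
Sunrise is at 12 − H_s/15 = 12 − 6.081 = 5.919 h local solar time.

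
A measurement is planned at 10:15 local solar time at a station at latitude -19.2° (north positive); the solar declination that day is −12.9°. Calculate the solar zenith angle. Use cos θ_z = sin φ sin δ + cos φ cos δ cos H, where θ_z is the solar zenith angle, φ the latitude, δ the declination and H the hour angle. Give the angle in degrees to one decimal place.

Hour angle H = 15° × (10.25 − 12) = -26.25°.
cos θ_z = sin φ sin δ + cos φ cos δ cos H = (-0.3289)(-0.2233) + (0.9444)(0.9748)(0.8969) = 0.8991.
θ_z = arccos(0.8991) = 25.96°.

26.0°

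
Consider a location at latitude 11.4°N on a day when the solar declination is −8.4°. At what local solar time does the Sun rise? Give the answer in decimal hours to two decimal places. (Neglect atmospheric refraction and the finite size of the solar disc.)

The sunset hour angle satisfies cos H_s = −tan φ tan δ = 0.0298, giving H_s = 88.29°.
Sunrise is at 12 − H_s/15 = 12 − 5.886 = 6.114 h local solar time.

6.11 h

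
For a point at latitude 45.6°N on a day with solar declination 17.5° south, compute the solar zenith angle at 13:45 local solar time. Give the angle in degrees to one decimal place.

Hour angle H = 15° × (13.75 − 12) = 26.25°.
cos θ_z = sin φ sin δ + cos φ cos δ cos H = (0.7145)(-0.3007) + (0.6997)(0.9537)(0.8969) = 0.3837.
θ_z = arccos(0.3837) = 67.44°.

67.4°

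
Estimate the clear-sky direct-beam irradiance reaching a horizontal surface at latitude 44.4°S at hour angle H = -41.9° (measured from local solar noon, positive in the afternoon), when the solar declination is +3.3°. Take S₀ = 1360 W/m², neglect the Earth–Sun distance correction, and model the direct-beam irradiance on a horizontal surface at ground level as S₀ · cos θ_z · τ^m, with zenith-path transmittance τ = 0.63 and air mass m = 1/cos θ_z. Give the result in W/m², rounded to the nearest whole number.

260 W/m²

cos θ_z = sin(-44.4°) sin(3.3°) + cos(-44.4°) cos(3.3°) cos(-41.90°) = -0.0403 + 0.5309 = 0.4906.
Air mass m = 1/cos θ_z = 1/0.4906 = 2.038; τ^m = 0.63^2.038 = 0.3900.
Surface direct beam = 1360 × 0.4906 × 0.3900 = 260.21 W/m².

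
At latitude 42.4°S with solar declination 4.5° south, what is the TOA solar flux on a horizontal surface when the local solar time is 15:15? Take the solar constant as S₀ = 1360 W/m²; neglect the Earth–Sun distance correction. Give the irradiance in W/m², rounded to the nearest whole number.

732 W/m²

Hour angle H = 15° × (15.25 − 12) = 48.75°.
cos θ_z = sin(-42.4°) sin(-4.5°) + cos(-42.4°) cos(-4.5°) cos(48.75°) = 0.0529 + 0.4854 = 0.5383.
Top-of-atmosphere irradiance = S₀ cos θ_z = 1360 × 0.5383 = 732.09 W/m².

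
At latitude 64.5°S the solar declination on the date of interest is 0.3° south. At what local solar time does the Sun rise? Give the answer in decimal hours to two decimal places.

5.96 h

cos H_s = −tan(-64.5°) · tan(-0.3°) = -0.0110, so H_s = arccos(-0.0110) = 90.63°.
Sunrise is at 12 − H_s/15 = 12 − 6.042 = 5.958 h local solar time.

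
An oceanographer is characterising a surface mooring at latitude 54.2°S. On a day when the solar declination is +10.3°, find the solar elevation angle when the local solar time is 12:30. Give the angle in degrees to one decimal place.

25.2°

Hour angle H = 15° × (12.5 − 12) = 7.50°.
cos θ_z = sin(-54.2°) sin(10.3°) + cos(-54.2°) cos(10.3°) cos(7.50°) = -0.1450 + 0.5706 = 0.4256.
θ_z = arccos(0.4256) = 64.81°, so the elevation is 90° − 64.81° = 25.19°.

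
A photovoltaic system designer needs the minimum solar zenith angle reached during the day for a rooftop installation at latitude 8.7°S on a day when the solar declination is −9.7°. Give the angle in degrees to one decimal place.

At local solar noon the hour angle is zero, so the zenith angle is |φ − δ| = |-8.7° − (-9.7°)| = 1.0°.

1.0°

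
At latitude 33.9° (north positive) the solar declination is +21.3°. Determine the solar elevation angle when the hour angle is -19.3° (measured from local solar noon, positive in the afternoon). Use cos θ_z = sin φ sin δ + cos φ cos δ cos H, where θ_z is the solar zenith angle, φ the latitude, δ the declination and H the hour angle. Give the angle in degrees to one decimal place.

With φ = 33.9°, δ = 21.3°, H = -19.30°: sin φ sin δ = 0.2026, cos φ cos δ cos H = 0.7299, so cos θ_z = 0.9325.
θ_z = arccos(0.9325) = 21.17°, so the elevation is 90° − 21.17° = 68.83°.

68.8°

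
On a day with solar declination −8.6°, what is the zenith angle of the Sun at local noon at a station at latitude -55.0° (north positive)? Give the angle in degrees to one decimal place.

46.4°

At local solar noon the hour angle is zero, so the zenith angle is |φ − δ| = |-55.0° − (-8.6°)| = 46.4°.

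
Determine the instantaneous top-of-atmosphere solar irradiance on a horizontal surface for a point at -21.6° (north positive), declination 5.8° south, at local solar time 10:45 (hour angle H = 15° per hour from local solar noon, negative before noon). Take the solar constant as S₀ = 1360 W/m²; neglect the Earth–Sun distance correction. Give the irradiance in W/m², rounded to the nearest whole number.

1242 W/m²

Hour angle H = 15° × (10.75 − 12) = -18.75°.
cos θ_z = sin(-21.6°) sin(-5.8°) + cos(-21.6°) cos(-5.8°) cos(-18.75°) = 0.0372 + 0.8759 = 0.9131.
Top-of-atmosphere irradiance = S₀ cos θ_z = 1360 × 0.9131 = 1241.82 W/m².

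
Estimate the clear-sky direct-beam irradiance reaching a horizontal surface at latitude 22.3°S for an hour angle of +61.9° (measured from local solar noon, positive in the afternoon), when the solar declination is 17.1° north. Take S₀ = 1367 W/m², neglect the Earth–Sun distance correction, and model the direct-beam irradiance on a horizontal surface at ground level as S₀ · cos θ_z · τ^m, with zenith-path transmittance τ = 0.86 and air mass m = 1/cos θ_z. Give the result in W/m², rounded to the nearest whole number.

cos θ_z = sin φ sin δ + cos φ cos δ cos H = (-0.3795)(0.2940) + (0.9252)(0.9558)(0.4710) = 0.3049.
Air mass m = 1/cos θ_z = 1/0.3049 = 3.280; τ^m = 0.86^3.280 = 0.6098.
Surface direct beam = 1367 × 0.3049 × 0.6098 = 254.16 W/m².

254 W/m²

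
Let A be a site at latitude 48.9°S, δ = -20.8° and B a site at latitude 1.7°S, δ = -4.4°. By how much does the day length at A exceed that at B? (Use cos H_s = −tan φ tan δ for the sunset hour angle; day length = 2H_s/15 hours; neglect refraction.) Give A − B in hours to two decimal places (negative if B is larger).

+3.42 h

A: H_s = arccos(−tan -48.9° · tan -20.8°) = 115.81°, so 2H_s/15 = 15.4413 h.
B: H_s = arccos(−tan -1.7° · tan -4.4°) = 90.13°, so 2H_s/15 = 12.0173 h.
A − B = 15.4413 − 12.0173 = 3.4240 h.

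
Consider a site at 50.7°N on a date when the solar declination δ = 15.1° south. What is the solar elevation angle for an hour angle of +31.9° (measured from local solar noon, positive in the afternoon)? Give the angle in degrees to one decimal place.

18.5°

cos θ_z = sin φ sin δ + cos φ cos δ cos H = (0.7738)(-0.2605) + (0.6334)(0.9655)(0.8490) = 0.3176.
θ_z = arccos(0.3176) = 71.48°, so the elevation is 90° − 71.48° = 18.52°.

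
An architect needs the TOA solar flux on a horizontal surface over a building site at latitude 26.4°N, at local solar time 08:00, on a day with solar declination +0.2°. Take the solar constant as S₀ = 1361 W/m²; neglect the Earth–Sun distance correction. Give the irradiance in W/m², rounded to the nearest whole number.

Hour angle H = 15° × (8 − 12) = -60.00°.
With φ = 26.4°, δ = 0.2°, H = -60.00°: sin φ sin δ = 0.0016, cos φ cos δ cos H = 0.4479, so cos θ_z = 0.4495.
Top-of-atmosphere irradiance = S₀ cos θ_z = 1361 × 0.4495 = 611.77 W/m².

612 W/m²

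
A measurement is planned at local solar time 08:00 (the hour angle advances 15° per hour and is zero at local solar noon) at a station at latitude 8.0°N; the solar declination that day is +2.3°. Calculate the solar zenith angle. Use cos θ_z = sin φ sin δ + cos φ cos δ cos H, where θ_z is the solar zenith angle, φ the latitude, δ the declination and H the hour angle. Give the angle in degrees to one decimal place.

Hour angle H = 15° × (8 − 12) = -60.00°.
cos θ_z = sin φ sin δ + cos φ cos δ cos H = (0.1392)(0.0401) + (0.9903)(0.9992)(0.5000) = 0.5003.
θ_z = arccos(0.5003) = 59.98°.

60.0°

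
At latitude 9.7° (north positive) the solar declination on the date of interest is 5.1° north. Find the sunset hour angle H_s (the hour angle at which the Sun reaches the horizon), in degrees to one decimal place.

90.9°

The sunset hour angle satisfies cos H_s = −tan φ tan δ = -0.0153, giving H_s = 90.88°.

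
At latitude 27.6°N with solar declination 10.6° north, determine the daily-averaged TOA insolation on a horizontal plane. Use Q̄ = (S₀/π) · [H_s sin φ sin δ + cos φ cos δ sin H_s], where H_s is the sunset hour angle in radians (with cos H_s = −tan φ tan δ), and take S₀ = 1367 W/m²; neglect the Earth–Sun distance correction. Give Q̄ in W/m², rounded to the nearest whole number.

cos H_s = −tan(27.6°) · tan(10.6°) = -0.0978, so H_s = arccos(-0.0978) = 95.61°. In radians, H_s = 1.6687.
H_s sin φ sin δ = 1.6687 × 0.4633 × 0.1840 = 0.1423.
cos φ cos δ sin H_s = 0.8862 × 0.9829 × 0.9952 = 0.8669.
Q̄ = (1367/π) × (0.1423 + 0.8669) = 435.13 × 1.0092 = 439.13 W/m².

439 W/m²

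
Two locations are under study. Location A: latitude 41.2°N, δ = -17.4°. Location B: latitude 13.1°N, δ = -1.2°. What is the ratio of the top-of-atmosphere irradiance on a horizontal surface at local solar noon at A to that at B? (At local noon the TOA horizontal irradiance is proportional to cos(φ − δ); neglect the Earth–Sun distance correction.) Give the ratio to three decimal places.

A: cos θ_z = cos(41.2° − (-17.4°)) = 0.5210.
B: cos θ_z = cos(13.1° − (-1.2°)) = 0.9690.
Ratio A/B = 0.5210 / 0.9690 = 0.5377.

0.538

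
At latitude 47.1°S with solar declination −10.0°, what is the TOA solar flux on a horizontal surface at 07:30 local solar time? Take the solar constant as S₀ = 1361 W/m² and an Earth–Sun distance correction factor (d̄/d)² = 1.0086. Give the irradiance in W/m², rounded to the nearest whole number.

Hour angle H = 15° × (7.5 − 12) = -67.50°.
cos θ_z = sin(-47.1°) sin(-10.0°) + cos(-47.1°) cos(-10.0°) cos(-67.50°) = 0.1272 + 0.2565 = 0.3837.
Top-of-atmosphere irradiance = S₀ (d̄/d)² cos θ_z = 1361 × 1.0086 × 0.3837 = 526.71 W/m².

527 W/m²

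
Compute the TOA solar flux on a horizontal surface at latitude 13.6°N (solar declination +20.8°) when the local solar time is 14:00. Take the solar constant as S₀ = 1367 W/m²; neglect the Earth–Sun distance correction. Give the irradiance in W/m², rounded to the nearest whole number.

Hour angle H = 15° × (14 − 12) = 30.00°.
cos θ_z = sin φ sin δ + cos φ cos δ cos H = (0.2351)(0.3551) + (0.9720)(0.9348)(0.8660) = 0.8704.
Top-of-atmosphere irradiance = S₀ cos θ_z = 1367 × 0.8704 = 1189.84 W/m².

1190 W/m²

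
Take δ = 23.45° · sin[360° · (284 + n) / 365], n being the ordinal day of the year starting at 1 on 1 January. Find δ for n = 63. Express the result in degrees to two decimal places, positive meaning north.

360 × (284 + 63) / 365 = 342.247°; sin(342.247°) = -0.3049.
δ = 23.45 × -0.3049 = -7.150° ≈ -7.15°.

-7.15°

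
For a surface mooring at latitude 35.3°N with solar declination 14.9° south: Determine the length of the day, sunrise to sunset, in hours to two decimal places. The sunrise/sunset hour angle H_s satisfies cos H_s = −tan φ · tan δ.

10.55 hours

cos H_s = −tan(35.3°) · tan(-14.9°) = 0.1884, so H_s = arccos(0.1884) = 79.14°.
Day length = 2 H_s / 15° h⁻¹ = 158.28° / 15 = 10.552 h.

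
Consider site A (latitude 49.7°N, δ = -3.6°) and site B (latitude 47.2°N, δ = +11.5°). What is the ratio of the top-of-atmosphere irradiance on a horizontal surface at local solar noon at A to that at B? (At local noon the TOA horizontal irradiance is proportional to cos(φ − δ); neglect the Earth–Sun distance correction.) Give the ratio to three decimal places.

A: cos θ_z = cos(49.7° − (-3.6°)) = 0.5976.
B: cos θ_z = cos(47.2° − (11.5°)) = 0.8121.
Ratio A/B = 0.5976 / 0.8121 = 0.7359.

0.736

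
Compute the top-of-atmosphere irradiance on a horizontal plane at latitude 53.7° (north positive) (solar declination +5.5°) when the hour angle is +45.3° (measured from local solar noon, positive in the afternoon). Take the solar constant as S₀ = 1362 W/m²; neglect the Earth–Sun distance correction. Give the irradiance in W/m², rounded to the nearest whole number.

With φ = 53.7°, δ = 5.5°, H = 45.30°: sin φ sin δ = 0.0772, cos φ cos δ cos H = 0.4145, so cos θ_z = 0.4917.
Top-of-atmosphere irradiance = S₀ cos θ_z = 1362 × 0.4917 = 669.70 W/m².

670 W/m²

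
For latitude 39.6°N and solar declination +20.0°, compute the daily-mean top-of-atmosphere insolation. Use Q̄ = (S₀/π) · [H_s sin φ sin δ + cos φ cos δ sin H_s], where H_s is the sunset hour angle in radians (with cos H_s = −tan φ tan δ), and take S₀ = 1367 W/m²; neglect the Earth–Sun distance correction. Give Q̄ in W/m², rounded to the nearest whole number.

cos H_s = −tan(39.6°) · tan(20.0°) = -0.3011, so H_s = arccos(-0.3011) = 107.52°. In radians, H_s = 1.8766.
H_s sin φ sin δ = 1.8766 × 0.6374 × 0.3420 = 0.4091.
cos φ cos δ sin H_s = 0.7705 × 0.9397 × 0.9536 = 0.6904.
Q̄ = (1367/π) × (0.4091 + 0.6904) = 435.13 × 1.0995 = 478.43 W/m².

478 W/m²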